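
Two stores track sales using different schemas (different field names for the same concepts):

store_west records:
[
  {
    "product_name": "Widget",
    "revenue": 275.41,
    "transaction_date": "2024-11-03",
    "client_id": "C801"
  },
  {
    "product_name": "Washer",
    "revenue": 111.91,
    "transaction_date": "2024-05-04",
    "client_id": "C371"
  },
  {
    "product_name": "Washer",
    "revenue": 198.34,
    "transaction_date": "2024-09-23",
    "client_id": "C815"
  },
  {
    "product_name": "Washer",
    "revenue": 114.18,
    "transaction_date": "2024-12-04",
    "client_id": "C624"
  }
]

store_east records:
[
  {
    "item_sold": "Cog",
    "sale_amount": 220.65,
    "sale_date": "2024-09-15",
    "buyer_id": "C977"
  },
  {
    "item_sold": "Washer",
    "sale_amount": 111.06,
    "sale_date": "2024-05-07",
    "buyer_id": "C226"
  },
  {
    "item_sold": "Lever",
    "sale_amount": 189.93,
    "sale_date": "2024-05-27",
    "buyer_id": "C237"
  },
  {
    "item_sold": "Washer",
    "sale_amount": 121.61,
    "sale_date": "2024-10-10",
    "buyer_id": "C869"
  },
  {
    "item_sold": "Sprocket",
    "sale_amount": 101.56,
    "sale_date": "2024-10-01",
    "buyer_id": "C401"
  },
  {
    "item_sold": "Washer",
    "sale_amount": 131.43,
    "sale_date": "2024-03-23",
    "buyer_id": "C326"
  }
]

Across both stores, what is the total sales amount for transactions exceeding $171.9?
884.33

Schema mapping: "revenue" (store_west) = "sale_amount" (store_east) = sale amount

Sum of sales > $171.9 in store_west: 473.75
Sum of sales > $171.9 in store_east: 410.58

Total: 473.75 + 410.58 = 884.33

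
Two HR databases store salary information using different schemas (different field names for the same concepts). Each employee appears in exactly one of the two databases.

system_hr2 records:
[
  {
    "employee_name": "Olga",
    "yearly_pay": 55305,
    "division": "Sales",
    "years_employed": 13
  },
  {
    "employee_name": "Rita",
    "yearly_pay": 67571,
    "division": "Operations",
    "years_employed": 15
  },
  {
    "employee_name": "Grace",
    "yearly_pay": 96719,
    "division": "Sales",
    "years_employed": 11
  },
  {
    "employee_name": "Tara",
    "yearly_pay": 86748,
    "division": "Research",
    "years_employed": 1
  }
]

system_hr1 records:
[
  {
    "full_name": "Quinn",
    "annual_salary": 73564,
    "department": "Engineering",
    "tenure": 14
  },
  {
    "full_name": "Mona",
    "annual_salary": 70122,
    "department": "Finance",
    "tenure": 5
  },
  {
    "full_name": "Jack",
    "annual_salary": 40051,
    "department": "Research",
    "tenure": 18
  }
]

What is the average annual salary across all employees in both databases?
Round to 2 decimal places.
70011.43

Schema mapping: "yearly_pay" (system_hr2) = "annual_salary" (system_hr1) = annual salary

All salaries: [55305, 67571, 96719, 86748, 73564, 70122, 40051]
Sum: 490080
Count: 7
Average: 490080 / 7 = 70011.43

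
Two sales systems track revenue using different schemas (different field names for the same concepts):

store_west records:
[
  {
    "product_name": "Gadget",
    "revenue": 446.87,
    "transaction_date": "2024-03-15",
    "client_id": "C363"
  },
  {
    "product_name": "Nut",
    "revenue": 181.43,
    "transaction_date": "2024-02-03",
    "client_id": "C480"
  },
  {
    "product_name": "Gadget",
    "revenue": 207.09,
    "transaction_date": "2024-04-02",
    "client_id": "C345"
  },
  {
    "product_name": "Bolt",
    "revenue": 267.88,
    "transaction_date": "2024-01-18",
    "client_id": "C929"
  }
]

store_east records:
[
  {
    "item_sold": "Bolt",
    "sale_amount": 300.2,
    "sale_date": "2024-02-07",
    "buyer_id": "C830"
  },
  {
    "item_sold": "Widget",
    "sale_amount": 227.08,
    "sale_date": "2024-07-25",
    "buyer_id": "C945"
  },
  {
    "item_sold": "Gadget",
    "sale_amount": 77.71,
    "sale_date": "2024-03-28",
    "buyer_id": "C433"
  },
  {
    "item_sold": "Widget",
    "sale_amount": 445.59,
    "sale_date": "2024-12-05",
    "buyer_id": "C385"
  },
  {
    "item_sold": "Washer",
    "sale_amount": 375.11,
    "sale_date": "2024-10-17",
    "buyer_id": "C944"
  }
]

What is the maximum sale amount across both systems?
446.87

Reconcile: "revenue" (store_west) = "sale_amount" (store_east) = sale amount

Maximum in store_west: 446.87
Maximum in store_east: 445.59

Overall maximum: max(446.87, 445.59) = 446.87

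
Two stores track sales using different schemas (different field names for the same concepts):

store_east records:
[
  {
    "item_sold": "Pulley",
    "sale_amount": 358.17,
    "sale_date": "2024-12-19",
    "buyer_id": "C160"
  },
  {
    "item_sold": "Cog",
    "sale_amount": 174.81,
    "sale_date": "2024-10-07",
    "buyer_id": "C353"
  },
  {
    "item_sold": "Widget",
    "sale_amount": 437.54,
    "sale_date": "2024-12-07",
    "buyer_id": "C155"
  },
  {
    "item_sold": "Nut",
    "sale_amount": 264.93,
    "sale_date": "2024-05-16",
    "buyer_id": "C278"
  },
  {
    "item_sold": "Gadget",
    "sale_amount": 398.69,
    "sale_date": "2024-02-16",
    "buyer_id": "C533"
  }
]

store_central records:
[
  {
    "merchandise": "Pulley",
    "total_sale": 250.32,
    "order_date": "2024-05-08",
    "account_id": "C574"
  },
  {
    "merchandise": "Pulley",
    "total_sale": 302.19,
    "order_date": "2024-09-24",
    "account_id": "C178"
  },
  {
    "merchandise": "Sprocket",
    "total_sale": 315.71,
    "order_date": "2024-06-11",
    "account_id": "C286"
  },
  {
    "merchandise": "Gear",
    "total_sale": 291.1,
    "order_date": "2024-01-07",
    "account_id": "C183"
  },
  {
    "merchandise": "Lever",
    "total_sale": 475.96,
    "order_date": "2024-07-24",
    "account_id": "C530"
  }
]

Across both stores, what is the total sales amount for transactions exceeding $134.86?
3269.42

Schema mapping: "sale_amount" (store_east) = "total_sale" (store_central) = sale amount

Sum of sales > $134.86 in store_east: 1634.14
Sum of sales > $134.86 in store_central: 1635.28

Total: 1634.14 + 1635.28 = 3269.42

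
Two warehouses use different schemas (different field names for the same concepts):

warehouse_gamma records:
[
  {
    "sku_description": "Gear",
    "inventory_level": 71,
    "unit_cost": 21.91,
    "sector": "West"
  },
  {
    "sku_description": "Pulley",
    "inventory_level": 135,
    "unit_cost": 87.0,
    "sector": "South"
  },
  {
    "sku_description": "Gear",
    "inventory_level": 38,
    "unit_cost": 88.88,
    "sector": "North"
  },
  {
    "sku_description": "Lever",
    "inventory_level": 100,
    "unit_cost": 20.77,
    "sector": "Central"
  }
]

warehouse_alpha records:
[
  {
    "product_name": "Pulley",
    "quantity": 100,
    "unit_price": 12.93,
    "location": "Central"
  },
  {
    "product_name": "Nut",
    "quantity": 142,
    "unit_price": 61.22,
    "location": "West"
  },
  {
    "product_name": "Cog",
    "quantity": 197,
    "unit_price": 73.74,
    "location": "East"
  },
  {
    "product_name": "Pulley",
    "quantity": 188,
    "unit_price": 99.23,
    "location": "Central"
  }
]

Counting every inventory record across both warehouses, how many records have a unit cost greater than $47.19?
5

Schema mapping: "unit_cost" (warehouse_gamma) = "unit_price" (warehouse_alpha) = unit cost

Records > $47.19 in warehouse_gamma: 2
Records > $47.19 in warehouse_alpha: 3

Total count: 2 + 3 = 5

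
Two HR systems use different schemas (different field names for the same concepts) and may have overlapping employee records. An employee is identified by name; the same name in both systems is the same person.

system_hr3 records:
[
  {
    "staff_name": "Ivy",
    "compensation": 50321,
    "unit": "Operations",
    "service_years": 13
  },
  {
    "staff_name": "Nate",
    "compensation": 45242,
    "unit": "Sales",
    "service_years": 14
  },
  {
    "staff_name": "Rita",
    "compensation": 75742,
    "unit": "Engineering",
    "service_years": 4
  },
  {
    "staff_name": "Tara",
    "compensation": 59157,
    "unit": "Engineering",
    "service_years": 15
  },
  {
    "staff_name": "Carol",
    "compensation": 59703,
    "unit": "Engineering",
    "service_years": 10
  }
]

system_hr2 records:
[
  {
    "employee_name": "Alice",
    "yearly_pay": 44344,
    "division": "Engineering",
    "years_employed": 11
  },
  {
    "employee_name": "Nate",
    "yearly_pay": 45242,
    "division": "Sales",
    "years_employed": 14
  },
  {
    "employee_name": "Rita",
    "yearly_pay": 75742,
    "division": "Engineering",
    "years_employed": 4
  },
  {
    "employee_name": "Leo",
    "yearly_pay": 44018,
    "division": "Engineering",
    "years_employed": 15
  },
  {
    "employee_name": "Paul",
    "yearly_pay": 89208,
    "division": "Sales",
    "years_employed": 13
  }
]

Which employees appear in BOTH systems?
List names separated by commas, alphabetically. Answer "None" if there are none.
Nate, Rita

Schema mapping: "staff_name" (system_hr3) = "employee_name" (system_hr2) = employee name

Names in system_hr3: ['Carol', 'Ivy', 'Nate', 'Rita', 'Tara']
Names in system_hr2: ['Alice', 'Leo', 'Nate', 'Paul', 'Rita']

Intersection: ['Nate', 'Rita']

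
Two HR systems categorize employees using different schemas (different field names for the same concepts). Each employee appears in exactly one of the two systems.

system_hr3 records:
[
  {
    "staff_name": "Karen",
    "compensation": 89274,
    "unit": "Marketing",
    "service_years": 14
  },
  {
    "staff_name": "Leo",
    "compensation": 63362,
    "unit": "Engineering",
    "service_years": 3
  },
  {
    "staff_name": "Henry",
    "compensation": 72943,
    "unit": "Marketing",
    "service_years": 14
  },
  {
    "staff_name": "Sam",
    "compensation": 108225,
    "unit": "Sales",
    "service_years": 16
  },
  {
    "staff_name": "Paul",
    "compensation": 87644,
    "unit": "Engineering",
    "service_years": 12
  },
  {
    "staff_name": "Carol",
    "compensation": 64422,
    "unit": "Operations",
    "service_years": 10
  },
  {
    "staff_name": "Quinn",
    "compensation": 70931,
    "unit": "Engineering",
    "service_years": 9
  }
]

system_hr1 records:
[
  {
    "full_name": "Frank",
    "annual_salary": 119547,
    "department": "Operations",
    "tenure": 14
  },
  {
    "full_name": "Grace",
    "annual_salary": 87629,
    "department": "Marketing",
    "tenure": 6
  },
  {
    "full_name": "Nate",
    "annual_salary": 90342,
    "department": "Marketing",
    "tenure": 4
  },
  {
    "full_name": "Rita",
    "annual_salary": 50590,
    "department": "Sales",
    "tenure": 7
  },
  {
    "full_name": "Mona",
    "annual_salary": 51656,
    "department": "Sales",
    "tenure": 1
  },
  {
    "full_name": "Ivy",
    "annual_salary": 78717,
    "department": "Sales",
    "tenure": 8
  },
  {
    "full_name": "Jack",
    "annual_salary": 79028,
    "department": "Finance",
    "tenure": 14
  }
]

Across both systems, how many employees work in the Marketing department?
4

Schema mapping: "unit" (system_hr3) = "department" (system_hr1) = department

Marketing employees in system_hr3: 2
Marketing employees in system_hr1: 2

Total in Marketing: 2 + 2 = 4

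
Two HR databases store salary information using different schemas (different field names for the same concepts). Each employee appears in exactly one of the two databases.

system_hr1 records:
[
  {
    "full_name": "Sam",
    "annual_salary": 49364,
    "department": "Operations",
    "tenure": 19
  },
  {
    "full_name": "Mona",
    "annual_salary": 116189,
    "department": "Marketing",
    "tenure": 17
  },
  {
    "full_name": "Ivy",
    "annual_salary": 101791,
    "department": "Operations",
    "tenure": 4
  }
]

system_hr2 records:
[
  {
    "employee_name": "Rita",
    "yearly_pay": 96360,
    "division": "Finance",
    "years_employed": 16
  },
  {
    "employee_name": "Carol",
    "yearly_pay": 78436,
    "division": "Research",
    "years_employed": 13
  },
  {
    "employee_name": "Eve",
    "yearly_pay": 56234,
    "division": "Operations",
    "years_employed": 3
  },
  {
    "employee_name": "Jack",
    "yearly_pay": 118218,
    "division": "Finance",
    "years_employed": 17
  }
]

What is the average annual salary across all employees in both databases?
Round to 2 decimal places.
88084.57

Schema mapping: "annual_salary" (system_hr1) = "yearly_pay" (system_hr2) = annual salary

All salaries: [49364, 116189, 101791, 96360, 78436, 56234, 118218]
Sum: 616592
Count: 7
Average: 616592 / 7 = 88084.57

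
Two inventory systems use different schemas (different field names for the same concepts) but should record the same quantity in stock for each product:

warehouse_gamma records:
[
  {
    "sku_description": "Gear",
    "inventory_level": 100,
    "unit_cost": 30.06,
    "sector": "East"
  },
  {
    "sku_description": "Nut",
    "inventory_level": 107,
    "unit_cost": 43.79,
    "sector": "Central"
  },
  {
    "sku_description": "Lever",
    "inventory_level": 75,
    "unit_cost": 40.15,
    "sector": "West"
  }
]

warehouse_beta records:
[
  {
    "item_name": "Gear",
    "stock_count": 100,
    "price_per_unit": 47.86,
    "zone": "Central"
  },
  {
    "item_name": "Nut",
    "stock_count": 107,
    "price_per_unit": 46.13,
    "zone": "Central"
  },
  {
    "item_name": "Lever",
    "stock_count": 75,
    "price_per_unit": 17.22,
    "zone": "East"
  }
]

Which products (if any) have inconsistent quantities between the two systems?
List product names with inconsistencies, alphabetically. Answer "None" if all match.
None

Schema mappings:
- "sku_description" (warehouse_gamma) = "item_name" (warehouse_beta) = product name
- "inventory_level" (warehouse_gamma) = "stock_count" (warehouse_beta) = quantity

Comparison:
  Gear: 100 vs 100 - MATCH
  Nut: 107 vs 107 - MATCH
  Lever: 75 vs 75 - MATCH

Products with inconsistencies: None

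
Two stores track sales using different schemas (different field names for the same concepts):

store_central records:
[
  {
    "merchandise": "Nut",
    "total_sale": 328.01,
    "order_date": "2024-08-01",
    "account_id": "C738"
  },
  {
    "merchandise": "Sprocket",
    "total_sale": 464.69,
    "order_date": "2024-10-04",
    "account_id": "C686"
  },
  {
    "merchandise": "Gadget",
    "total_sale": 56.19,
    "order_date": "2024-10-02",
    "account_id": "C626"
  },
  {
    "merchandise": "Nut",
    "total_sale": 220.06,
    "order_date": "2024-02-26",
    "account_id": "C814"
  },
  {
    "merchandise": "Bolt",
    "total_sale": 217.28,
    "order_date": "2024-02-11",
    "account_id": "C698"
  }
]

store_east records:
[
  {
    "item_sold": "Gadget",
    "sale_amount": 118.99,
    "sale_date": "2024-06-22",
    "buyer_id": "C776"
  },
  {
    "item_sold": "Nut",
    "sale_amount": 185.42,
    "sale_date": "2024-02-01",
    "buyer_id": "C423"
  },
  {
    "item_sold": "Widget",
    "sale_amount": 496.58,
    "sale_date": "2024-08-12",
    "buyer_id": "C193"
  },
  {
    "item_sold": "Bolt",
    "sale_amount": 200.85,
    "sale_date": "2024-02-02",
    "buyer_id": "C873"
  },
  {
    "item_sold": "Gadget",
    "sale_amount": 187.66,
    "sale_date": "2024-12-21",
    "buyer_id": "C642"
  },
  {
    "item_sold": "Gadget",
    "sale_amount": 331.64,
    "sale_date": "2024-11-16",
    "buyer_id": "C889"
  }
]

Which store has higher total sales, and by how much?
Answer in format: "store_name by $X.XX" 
store_east by $234.91

Schema mapping: "total_sale" (store_central) = "sale_amount" (store_east) = sale amount

Total for store_central: 1286.23
Total for store_east: 1521.14

Difference: |1286.23 - 1521.14| = 234.91
store_east has higher sales by $234.91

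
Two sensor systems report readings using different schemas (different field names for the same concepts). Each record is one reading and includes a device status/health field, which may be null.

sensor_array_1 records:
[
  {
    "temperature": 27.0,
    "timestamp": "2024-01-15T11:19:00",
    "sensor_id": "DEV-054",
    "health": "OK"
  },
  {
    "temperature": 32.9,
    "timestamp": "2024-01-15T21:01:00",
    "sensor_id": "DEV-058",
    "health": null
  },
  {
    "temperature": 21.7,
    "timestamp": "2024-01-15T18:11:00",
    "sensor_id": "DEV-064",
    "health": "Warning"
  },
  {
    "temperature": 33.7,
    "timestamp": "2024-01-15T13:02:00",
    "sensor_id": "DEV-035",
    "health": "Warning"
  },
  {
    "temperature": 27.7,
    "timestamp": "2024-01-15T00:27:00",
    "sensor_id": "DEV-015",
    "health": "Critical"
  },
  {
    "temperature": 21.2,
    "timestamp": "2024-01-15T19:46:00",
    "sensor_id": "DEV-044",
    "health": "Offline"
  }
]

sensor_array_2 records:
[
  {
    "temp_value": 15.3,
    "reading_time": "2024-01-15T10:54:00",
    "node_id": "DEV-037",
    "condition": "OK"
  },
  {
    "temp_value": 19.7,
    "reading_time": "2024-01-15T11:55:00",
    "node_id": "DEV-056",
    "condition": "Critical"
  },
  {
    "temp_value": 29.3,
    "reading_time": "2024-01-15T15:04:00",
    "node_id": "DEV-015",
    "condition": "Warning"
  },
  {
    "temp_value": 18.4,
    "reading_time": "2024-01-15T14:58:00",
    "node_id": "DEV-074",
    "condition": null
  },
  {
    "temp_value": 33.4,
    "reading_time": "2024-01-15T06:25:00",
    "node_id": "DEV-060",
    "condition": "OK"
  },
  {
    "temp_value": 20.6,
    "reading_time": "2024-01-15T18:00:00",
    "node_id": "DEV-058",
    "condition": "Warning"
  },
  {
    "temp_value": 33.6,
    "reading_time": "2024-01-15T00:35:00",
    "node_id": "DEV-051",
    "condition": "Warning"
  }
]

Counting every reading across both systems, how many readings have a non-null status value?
11

Schema mapping: "health" (sensor_array_1) = "condition" (sensor_array_2) = status

Non-null in sensor_array_1: 5
Non-null in sensor_array_2: 6

Total non-null: 5 + 6 = 11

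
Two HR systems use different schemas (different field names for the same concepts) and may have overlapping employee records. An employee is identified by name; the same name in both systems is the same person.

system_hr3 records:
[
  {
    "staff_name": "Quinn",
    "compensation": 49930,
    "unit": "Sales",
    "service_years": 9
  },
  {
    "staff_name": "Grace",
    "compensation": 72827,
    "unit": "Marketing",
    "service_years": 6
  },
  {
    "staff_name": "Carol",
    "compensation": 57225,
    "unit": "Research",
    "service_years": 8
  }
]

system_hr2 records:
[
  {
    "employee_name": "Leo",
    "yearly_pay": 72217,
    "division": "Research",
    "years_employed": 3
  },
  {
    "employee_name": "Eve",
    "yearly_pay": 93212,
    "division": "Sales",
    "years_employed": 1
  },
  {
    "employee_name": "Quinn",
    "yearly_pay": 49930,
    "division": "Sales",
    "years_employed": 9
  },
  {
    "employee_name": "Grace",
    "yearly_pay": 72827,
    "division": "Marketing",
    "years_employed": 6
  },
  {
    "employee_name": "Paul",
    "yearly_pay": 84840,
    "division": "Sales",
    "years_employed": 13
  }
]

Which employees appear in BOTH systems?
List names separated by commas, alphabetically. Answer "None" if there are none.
Grace, Quinn

Schema mapping: "staff_name" (system_hr3) = "employee_name" (system_hr2) = employee name

Names in system_hr3: ['Carol', 'Grace', 'Quinn']
Names in system_hr2: ['Eve', 'Grace', 'Leo', 'Paul', 'Quinn']

Intersection: ['Grace', 'Quinn']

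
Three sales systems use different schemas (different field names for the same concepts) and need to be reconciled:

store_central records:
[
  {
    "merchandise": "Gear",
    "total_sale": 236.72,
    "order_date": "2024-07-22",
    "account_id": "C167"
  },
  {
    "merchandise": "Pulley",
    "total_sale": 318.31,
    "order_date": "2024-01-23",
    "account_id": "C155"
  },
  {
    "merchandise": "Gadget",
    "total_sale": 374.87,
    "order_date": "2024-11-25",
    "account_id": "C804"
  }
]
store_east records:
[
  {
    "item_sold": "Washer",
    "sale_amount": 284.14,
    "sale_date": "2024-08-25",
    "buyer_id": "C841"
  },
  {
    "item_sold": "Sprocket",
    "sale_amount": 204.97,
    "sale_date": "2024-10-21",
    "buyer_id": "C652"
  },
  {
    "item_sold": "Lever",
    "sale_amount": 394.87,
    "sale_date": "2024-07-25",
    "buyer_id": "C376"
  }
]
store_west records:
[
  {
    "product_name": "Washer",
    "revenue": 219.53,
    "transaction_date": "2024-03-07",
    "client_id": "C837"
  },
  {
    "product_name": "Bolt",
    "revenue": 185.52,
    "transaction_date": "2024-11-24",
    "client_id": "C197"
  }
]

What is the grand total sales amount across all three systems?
2218.93

Schema reconciliation - all amount fields map to sale amount:

store_central (total_sale): 929.9
store_east (sale_amount): 883.98
store_west (revenue): 405.05

Grand total: 2218.93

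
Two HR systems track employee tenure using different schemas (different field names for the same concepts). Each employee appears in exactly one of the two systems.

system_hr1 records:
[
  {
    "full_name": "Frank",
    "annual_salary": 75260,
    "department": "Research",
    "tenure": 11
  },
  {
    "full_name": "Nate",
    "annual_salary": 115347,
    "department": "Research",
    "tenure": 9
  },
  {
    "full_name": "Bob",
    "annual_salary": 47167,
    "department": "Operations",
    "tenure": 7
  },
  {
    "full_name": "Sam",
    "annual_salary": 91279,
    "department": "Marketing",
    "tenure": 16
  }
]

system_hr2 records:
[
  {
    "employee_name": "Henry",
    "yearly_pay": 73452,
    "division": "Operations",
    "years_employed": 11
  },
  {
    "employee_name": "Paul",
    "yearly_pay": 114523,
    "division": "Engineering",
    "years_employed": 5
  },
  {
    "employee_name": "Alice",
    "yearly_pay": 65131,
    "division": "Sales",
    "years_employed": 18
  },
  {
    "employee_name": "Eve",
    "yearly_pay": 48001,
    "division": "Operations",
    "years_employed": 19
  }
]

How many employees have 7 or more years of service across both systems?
7

Reconcile schemas: "tenure" (system_hr1) = "years_employed" (system_hr2) = years of service

From system_hr1: 4 employees with >= 7 years
From system_hr2: 3 employees with >= 7 years

Total: 4 + 3 = 7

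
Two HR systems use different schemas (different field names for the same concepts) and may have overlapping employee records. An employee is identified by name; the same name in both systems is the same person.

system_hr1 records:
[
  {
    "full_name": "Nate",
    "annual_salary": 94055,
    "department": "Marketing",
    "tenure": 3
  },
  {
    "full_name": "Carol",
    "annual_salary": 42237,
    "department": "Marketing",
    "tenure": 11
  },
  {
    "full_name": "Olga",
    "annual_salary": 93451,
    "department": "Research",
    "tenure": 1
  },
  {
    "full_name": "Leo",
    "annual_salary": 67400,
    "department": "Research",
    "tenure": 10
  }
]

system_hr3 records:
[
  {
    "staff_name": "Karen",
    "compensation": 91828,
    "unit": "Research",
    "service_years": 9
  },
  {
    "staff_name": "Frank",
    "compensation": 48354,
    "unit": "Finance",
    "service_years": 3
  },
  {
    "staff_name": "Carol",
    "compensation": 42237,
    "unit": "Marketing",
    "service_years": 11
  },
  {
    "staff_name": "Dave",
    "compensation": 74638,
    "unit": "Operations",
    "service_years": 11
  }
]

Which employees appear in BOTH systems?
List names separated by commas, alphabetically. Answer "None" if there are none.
Carol

Schema mapping: "full_name" (system_hr1) = "staff_name" (system_hr3) = employee name

Names in system_hr1: ['Carol', 'Leo', 'Nate', 'Olga']
Names in system_hr3: ['Carol', 'Dave', 'Frank', 'Karen']

Intersection: ['Carol']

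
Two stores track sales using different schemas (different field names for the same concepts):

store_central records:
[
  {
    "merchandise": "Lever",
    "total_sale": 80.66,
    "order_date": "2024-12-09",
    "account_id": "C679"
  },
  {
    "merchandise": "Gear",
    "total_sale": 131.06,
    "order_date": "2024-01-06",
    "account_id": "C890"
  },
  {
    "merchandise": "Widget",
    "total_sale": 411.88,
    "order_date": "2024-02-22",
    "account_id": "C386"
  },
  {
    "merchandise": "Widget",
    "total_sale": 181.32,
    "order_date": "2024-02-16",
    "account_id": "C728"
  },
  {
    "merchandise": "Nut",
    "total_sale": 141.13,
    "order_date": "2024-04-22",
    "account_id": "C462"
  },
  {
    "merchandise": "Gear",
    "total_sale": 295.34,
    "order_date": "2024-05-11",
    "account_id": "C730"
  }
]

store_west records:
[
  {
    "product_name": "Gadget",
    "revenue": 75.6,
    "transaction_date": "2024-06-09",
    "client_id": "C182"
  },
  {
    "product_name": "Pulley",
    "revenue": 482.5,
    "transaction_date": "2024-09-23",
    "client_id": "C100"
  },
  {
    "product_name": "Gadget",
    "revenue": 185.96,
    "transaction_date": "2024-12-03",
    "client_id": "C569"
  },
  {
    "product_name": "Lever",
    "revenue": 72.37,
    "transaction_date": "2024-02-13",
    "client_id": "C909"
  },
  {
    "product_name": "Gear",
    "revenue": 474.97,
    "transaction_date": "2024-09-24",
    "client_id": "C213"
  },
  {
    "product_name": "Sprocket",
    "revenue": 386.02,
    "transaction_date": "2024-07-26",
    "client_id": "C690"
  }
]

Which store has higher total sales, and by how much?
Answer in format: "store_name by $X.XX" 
store_west by $436.03

Schema mapping: "total_sale" (store_central) = "revenue" (store_west) = sale amount

Total for store_central: 1241.39
Total for store_west: 1677.42

Difference: |1241.39 - 1677.42| = 436.03
store_west has higher sales by $436.03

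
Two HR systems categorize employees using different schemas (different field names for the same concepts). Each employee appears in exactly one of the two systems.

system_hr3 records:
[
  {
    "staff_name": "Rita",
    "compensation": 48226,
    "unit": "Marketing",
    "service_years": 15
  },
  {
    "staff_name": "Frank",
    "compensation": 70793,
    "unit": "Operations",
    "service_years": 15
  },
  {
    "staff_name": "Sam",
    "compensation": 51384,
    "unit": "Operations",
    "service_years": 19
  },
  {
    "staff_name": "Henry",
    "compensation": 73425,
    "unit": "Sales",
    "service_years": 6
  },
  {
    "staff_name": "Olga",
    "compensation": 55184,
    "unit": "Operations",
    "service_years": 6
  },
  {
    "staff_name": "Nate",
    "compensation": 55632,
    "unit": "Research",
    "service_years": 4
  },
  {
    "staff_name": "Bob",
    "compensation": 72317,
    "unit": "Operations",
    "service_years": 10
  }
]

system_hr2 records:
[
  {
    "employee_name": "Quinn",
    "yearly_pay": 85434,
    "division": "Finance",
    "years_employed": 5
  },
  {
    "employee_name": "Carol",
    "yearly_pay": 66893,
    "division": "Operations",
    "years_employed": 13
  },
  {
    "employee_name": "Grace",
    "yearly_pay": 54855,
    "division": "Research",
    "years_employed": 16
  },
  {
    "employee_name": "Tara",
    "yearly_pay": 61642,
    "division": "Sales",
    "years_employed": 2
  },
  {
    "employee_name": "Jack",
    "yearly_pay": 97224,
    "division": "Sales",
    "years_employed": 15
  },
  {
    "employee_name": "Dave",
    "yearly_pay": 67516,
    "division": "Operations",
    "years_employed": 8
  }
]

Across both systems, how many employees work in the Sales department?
3

Schema mapping: "unit" (system_hr3) = "division" (system_hr2) = department

Sales employees in system_hr3: 1
Sales employees in system_hr2: 2

Total in Sales: 1 + 2 = 3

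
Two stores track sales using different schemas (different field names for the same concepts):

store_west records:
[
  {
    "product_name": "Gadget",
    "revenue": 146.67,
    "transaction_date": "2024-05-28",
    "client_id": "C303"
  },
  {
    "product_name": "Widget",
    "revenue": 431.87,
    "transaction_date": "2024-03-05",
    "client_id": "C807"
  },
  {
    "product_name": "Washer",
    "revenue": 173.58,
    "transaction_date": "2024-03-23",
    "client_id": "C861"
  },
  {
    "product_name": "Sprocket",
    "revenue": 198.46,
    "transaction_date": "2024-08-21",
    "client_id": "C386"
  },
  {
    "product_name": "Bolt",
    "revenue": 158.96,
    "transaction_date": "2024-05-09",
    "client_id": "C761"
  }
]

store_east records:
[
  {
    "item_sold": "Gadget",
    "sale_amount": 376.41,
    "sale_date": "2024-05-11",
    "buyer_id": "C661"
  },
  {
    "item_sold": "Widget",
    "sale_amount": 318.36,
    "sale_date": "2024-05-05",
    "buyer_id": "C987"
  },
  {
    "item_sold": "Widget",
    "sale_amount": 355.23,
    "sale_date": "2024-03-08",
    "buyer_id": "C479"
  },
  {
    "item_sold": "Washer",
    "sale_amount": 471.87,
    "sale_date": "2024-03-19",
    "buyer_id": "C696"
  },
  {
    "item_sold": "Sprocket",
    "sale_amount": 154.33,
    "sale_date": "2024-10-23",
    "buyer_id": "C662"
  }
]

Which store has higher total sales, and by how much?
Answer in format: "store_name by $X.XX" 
store_east by $566.66

Schema mapping: "revenue" (store_west) = "sale_amount" (store_east) = sale amount

Total for store_west: 1109.54
Total for store_east: 1676.20

Difference: |1109.54 - 1676.20| = 566.66
store_east has higher sales by $566.66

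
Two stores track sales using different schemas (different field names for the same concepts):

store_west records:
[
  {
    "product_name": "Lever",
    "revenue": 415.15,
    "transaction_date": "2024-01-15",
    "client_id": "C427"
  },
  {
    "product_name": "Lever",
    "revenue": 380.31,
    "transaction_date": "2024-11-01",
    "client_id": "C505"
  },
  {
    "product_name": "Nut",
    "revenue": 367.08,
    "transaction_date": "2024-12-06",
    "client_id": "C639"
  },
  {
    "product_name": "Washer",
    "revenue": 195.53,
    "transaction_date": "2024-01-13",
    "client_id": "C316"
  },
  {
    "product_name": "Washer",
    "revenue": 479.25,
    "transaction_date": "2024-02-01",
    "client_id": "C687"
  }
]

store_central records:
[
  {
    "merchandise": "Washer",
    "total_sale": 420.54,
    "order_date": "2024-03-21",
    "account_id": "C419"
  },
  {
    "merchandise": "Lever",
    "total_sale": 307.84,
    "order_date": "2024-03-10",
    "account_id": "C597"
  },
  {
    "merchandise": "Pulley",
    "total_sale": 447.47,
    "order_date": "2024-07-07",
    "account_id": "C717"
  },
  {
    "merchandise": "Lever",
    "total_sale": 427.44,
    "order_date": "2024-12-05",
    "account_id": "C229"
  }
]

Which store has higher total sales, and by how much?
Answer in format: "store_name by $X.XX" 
store_west by $234.03

Schema mapping: "revenue" (store_west) = "total_sale" (store_central) = sale amount

Total for store_west: 1837.32
Total for store_central: 1603.29

Difference: |1837.32 - 1603.29| = 234.03
store_west has higher sales by $234.03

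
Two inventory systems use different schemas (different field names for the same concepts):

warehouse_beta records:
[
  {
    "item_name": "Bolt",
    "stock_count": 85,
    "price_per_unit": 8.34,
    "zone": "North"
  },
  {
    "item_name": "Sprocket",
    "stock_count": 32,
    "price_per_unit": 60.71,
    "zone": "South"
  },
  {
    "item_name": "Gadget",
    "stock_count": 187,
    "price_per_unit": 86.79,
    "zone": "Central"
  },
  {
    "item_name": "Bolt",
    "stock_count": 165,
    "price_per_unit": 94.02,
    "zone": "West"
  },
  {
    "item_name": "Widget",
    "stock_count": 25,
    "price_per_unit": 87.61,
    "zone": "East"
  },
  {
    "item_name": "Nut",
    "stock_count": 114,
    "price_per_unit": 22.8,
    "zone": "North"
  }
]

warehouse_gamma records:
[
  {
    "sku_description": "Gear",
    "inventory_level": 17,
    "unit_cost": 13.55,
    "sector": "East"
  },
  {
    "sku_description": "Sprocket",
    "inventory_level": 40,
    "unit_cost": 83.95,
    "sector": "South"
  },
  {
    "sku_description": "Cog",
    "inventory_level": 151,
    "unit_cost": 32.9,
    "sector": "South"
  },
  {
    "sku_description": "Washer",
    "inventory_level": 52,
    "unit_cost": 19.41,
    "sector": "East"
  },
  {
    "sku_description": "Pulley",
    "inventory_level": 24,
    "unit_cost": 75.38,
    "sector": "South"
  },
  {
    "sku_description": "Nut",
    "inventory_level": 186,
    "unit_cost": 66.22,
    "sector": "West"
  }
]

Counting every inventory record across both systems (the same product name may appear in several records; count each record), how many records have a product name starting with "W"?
2

Schema mapping: "item_name" (warehouse_beta) = "sku_description" (warehouse_gamma) = product name

Records with product name starting with "W" in warehouse_beta: 1
Records with product name starting with "W" in warehouse_gamma: 1

Total: 1 + 1 = 2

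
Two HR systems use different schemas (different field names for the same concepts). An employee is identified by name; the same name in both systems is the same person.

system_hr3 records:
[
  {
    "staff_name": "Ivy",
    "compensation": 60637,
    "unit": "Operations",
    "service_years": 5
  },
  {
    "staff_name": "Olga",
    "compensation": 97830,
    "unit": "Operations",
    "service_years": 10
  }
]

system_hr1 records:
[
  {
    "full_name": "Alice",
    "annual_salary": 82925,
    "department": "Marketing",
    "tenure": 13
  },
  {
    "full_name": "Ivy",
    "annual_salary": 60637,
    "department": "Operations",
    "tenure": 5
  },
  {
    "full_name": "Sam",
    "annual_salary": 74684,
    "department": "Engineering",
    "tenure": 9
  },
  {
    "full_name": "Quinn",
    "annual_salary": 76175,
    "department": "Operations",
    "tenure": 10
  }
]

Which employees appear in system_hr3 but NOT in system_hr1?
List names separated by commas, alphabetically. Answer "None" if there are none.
Olga

Schema mapping: "staff_name" (system_hr3) = "full_name" (system_hr1) = employee name

Names in system_hr3: ['Ivy', 'Olga']
Names in system_hr1: ['Alice', 'Ivy', 'Quinn', 'Sam']

In system_hr3 but not system_hr1: ['Olga']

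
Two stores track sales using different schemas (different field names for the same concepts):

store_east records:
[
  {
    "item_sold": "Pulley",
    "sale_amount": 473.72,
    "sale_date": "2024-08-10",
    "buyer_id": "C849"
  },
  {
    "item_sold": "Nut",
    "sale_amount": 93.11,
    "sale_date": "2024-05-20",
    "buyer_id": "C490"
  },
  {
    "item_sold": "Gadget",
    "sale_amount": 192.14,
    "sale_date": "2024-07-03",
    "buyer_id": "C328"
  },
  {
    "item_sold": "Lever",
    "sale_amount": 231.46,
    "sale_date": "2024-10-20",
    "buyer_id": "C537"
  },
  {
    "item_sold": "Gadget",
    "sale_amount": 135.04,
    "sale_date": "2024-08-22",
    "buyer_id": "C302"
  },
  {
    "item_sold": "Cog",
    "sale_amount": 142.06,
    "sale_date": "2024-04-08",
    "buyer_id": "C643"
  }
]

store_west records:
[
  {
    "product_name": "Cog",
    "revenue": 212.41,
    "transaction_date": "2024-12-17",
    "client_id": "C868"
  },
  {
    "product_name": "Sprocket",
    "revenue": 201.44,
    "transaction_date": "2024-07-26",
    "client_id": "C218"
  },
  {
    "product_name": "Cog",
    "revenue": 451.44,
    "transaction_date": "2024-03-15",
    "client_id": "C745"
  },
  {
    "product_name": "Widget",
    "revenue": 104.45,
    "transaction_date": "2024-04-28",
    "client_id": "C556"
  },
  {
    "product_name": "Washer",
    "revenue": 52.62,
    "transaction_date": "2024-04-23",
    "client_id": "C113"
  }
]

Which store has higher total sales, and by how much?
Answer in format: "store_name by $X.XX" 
store_east by $245.17

Schema mapping: "sale_amount" (store_east) = "revenue" (store_west) = sale amount

Total for store_east: 1267.53
Total for store_west: 1022.36

Difference: |1267.53 - 1022.36| = 245.17
store_east has higher sales by $245.17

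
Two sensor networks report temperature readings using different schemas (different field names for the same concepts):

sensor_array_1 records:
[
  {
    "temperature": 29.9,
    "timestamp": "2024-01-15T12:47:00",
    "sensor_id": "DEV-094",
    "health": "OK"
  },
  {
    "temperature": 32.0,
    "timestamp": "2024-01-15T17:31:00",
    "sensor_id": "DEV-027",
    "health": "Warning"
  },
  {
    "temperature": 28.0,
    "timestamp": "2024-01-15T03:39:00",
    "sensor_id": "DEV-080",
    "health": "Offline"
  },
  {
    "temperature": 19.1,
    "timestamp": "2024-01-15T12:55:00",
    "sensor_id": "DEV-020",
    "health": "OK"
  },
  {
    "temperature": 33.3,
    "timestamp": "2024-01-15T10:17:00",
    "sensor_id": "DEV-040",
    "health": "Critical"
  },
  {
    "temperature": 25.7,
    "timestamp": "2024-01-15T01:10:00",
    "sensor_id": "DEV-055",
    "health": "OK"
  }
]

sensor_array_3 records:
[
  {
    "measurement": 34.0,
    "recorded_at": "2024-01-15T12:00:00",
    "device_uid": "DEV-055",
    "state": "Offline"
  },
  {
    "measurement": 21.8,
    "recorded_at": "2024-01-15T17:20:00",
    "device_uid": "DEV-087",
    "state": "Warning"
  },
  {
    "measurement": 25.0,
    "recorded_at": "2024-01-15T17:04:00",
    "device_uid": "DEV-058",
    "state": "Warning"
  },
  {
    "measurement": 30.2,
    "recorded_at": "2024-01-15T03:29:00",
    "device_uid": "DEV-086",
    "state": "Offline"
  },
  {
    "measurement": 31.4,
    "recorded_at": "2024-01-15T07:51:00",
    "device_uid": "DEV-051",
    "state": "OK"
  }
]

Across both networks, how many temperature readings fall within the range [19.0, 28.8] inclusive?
5

Schema mapping: "temperature" (sensor_array_1) = "measurement" (sensor_array_3) = temperature

Readings in [19.0, 28.8] from sensor_array_1: 3
Readings in [19.0, 28.8] from sensor_array_3: 2

Total count: 3 + 2 = 5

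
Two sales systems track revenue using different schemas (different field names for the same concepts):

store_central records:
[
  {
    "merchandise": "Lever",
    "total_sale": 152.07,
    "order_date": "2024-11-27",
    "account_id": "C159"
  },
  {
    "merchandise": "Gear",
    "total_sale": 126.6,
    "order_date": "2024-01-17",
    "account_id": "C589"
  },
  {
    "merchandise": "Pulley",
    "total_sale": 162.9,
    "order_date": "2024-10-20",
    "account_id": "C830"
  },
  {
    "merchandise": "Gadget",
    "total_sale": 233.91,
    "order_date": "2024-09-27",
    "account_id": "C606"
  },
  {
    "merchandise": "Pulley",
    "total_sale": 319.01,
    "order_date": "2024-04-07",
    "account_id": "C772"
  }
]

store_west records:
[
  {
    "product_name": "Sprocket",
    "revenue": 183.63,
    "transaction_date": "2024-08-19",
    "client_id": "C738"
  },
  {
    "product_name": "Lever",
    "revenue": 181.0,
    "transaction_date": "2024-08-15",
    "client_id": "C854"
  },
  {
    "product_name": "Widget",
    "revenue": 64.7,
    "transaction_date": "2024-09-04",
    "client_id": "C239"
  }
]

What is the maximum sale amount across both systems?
319.01

Reconcile: "total_sale" (store_central) = "revenue" (store_west) = sale amount

Maximum in store_central: 319.01
Maximum in store_west: 183.63

Overall maximum: max(319.01, 183.63) = 319.01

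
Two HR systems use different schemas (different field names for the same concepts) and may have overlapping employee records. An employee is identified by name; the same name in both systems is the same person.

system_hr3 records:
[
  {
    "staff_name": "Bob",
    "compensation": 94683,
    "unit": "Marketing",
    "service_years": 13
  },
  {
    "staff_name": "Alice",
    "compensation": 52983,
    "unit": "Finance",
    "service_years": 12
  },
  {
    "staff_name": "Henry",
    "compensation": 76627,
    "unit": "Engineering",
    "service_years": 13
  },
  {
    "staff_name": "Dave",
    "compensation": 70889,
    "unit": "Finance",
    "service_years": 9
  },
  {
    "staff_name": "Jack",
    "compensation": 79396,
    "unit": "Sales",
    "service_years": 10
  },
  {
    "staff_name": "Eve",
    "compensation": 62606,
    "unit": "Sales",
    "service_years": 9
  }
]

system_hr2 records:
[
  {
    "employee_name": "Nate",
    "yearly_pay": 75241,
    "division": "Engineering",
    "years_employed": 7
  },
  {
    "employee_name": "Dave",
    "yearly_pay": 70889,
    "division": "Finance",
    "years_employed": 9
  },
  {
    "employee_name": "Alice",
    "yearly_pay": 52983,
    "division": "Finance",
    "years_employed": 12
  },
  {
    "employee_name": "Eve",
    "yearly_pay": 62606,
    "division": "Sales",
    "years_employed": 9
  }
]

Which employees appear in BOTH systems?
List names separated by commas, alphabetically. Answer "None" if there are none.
Alice, Dave, Eve

Schema mapping: "staff_name" (system_hr3) = "employee_name" (system_hr2) = employee name

Names in system_hr3: ['Alice', 'Bob', 'Dave', 'Eve', 'Henry', 'Jack']
Names in system_hr2: ['Alice', 'Dave', 'Eve', 'Nate']

Intersection: ['Alice', 'Dave', 'Eve']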